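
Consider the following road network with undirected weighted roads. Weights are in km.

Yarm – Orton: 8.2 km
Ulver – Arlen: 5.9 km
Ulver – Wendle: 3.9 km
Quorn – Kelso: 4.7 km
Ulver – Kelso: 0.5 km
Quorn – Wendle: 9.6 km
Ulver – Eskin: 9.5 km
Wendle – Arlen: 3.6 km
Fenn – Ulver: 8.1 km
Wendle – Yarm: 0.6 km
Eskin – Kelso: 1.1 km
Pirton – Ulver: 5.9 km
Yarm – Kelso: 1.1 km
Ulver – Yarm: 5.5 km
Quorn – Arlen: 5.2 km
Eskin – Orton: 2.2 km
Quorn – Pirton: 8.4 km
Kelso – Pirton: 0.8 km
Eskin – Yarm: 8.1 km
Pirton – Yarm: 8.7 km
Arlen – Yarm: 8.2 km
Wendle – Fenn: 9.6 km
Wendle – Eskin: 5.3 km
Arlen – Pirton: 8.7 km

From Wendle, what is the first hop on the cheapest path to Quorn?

Yarm

Candidate routes:
Wendle–Arlen–Quorn: 3.6+5.2 = 8.8
Wendle–Yarm–Kelso–Quorn: 0.6+1.1+4.7 = 6.4
Wendle–Ulver–Kelso–Quorn: 3.9+0.5+4.7 = 9.1
The minimum is 6.4 km via Wendle–Yarm–Kelso–Quorn.
So from Wendle the first move is to Yarm.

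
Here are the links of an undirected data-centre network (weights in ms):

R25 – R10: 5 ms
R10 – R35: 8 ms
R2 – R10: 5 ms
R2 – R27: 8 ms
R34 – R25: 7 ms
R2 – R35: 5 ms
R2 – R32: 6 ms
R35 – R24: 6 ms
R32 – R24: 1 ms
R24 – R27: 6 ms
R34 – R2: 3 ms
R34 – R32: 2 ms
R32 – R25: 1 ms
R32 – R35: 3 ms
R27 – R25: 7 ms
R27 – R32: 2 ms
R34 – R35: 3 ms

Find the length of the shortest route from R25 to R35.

4 ms

Shortest distances from R25:
R25: 0
R32: 1  (via R25)
R24: 2  (via R32)
R27: 3  (via R32)
R34: 3  (via R32)
R35: 4  (via R32)
Shortest route: R25 → R32 → R35 = 4 ms.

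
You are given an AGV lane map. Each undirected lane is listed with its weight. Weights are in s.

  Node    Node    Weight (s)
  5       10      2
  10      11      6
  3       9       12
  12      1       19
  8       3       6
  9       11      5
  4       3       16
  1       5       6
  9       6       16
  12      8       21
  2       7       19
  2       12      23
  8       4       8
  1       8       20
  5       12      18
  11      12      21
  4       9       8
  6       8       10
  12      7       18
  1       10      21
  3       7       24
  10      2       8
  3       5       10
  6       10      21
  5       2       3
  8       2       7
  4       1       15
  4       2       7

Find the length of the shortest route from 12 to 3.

Compare a few routes:
12 → 8 → 3: 21+6 = 27
12 → 5 → 3: 18+10 = 28
Cheapest is 12 → 8 → 3 at 27 s.

27 s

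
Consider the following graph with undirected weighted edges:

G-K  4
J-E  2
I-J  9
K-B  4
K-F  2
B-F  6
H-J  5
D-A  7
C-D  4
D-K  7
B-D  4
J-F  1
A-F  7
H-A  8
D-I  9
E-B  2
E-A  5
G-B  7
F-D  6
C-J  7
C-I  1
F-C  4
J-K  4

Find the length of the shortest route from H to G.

Running Dijkstra from H:
H: 0
J: 5  (via H)
F: 6  (via J)
E: 7  (via J)
A: 8  (via H)
K: 8  (via F)
B: 9  (via E)
C: 10  (via F)
I: 11  (via C)
D: 12  (via F)
G: 12  (via K)
Shortest route: H → J → F → K → G = 12.

12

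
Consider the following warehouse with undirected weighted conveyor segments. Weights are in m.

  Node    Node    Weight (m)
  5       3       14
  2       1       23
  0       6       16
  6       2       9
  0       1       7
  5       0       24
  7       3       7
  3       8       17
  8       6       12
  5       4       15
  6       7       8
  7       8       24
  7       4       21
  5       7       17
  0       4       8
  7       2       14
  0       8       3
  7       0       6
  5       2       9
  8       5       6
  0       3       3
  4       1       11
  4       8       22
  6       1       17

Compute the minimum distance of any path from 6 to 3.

15 m

Running Dijkstra from 6:
6: 0
7: 8  (via 6)
2: 9  (via 6)
8: 12  (via 6)
0: 14  (via 7)
3: 15  (via 7)
Shortest route: 6 → 7 → 3 = 15 m.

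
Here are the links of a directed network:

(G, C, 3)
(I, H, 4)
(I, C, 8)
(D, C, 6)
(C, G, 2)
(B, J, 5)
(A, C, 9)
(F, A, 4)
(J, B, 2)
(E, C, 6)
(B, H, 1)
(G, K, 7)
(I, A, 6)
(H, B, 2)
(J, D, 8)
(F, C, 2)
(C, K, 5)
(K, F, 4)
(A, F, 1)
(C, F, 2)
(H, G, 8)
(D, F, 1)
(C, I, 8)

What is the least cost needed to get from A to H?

15

Running Dijkstra from A:
A: 0
F: 1  (via A)
C: 3  (via F)
G: 5  (via C)
K: 8  (via C)
I: 11  (via C)
H: 15  (via I)
Shortest route: A–F–C–I–H = 15.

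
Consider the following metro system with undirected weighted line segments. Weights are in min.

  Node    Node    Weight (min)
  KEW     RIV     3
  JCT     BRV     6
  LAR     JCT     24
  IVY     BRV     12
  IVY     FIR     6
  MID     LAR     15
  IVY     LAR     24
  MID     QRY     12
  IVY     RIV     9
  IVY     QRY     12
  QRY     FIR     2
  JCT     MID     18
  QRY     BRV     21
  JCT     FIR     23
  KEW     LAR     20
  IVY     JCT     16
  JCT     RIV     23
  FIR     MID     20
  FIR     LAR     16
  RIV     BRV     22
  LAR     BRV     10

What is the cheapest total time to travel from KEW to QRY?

20 min

Enumerating some paths:
KEW → RIV → IVY → FIR → QRY: 3+9+6+2 = 20
KEW → RIV → IVY → QRY: 3+9+12 = 24
KEW → LAR → FIR → QRY: 20+16+2 = 38
Cheapest is KEW → RIV → IVY → FIR → QRY at 20 min.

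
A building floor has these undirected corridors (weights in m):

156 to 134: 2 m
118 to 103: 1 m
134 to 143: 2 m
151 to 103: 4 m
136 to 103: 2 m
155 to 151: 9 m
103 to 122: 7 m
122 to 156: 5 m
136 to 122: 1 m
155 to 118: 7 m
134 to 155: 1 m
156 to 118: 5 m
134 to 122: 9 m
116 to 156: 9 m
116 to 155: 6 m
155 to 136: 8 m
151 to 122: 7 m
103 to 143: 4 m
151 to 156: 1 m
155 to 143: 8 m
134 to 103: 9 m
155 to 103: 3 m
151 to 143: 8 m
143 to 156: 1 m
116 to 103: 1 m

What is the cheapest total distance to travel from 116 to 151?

5 m

Candidate routes:
116–103–151: 1+4 = 5
116–103–118–156–151: 1+1+5+1 = 8
116–103–143–156–151: 1+4+1+1 = 7
The minimum is 5 m via 116–103–151.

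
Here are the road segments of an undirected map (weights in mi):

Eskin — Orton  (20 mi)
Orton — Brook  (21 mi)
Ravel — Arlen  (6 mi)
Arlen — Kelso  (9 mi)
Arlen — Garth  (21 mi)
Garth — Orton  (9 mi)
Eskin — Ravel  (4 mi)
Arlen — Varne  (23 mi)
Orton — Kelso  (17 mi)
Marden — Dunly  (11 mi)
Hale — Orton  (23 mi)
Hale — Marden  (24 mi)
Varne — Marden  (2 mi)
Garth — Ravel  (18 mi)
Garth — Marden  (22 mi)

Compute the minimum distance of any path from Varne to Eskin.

Running Dijkstra from Varne:
Varne: 0
Marden: 2  (via Varne)
Dunly: 13  (via Marden)
Arlen: 23  (via Varne)
Garth: 24  (via Marden)
Hale: 26  (via Marden)
Ravel: 29  (via Arlen)
Kelso: 32  (via Arlen)
Orton: 33  (via Garth)
Eskin: 33  (via Ravel)
Shortest route: Varne → Arlen → Ravel → Eskin = 33 mi.

33 mi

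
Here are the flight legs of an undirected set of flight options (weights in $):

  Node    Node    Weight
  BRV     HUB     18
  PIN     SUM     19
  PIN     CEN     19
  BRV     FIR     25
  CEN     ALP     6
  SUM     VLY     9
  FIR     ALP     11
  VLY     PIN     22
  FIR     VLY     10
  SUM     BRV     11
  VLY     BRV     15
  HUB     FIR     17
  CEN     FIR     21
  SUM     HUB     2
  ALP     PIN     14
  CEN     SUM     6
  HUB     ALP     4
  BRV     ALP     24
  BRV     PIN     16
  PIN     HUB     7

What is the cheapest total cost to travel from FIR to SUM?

$17

Running Dijkstra from FIR:
FIR: 0
VLY: 10  (via FIR)
ALP: 11  (via FIR)
HUB: 15  (via ALP)
SUM: 17  (via HUB)
Shortest route: FIR → ALP → HUB → SUM = $17.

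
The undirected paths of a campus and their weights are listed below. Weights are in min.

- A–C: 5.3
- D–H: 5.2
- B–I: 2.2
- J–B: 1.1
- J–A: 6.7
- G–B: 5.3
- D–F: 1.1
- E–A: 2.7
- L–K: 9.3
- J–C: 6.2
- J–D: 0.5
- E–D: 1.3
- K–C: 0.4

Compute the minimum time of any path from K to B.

Candidate routes:
K → C → A → E → D → J → B: 0.4+5.3+2.7+1.3+0.5+1.1 = 11.3
K → C → J → B: 0.4+6.2+1.1 = 7.7
K → C → A → J → B: 0.4+5.3+6.7+1.1 = 13.5
The minimum is 7.7 min via K → C → J → B.

7.7 min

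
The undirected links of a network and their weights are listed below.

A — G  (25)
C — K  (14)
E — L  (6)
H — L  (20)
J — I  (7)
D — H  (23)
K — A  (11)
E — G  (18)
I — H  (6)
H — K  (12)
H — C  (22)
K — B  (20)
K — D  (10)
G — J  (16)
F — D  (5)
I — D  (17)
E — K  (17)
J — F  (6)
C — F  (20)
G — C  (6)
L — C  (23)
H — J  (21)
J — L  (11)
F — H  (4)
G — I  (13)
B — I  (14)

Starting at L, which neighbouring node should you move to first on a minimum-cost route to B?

J

Enumerating some paths:
L → J → I → B: 11+7+14 = 32
L → J → F → H → I → B: 11+6+4+6+14 = 41
L → E → K → B: 6+17+20 = 43
L → H → I → B: 20+6+14 = 40
Cheapest is L → J → I → B at 32.
So from L the first move is to J.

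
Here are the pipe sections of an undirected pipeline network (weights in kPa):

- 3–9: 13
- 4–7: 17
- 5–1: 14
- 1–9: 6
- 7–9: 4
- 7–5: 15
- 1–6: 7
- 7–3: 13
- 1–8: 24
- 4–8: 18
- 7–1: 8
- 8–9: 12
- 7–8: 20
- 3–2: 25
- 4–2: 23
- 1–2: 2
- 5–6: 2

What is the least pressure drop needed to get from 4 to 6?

32 kPa

Running Dijkstra from 4:
4: 0
7: 17  (via 4)
8: 18  (via 4)
9: 21  (via 7)
2: 23  (via 4)
1: 25  (via 7)
3: 30  (via 7)
5: 32  (via 7)
6: 32  (via 1)
Shortest route: 4–7–1–6 = 32 kPa.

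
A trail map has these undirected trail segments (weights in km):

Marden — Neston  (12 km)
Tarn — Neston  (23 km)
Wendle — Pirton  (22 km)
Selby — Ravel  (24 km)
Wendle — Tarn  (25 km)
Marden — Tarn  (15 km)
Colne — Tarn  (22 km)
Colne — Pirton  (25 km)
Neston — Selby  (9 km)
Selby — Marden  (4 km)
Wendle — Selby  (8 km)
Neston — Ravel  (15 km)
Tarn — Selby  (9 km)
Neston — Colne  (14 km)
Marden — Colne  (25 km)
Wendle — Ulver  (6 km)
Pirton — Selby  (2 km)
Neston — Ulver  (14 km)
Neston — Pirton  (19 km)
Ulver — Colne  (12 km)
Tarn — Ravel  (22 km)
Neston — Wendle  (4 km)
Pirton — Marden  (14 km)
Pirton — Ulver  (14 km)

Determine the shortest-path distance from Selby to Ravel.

Shortest distances from Selby:
Selby: 0
Pirton: 2  (via Selby)
Marden: 4  (via Selby)
Wendle: 8  (via Selby)
Neston: 9  (via Selby)
Tarn: 9  (via Selby)
Ulver: 14  (via Wendle)
Colne: 23  (via Neston)
Ravel: 24  (via Selby)
Shortest route: Selby → Ravel = 24 km.

24 km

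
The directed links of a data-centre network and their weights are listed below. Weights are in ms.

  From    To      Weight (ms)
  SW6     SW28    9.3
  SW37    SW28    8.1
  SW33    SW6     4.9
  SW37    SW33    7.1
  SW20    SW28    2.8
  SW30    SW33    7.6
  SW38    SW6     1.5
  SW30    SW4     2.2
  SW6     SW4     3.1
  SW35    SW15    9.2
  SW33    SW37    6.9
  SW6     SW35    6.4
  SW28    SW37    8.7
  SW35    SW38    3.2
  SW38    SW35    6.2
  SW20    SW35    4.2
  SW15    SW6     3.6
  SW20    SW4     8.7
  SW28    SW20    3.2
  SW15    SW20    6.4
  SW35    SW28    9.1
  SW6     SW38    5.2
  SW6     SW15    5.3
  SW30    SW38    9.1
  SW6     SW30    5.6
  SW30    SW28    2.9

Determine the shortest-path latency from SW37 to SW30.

Settle nodes by increasing distance from SW37:
SW37: 0
SW33: 7.1  (via SW37)
SW28: 8.1  (via SW37)
SW20: 11.3  (via SW28)
SW6: 12  (via SW33)
SW4: 15.1  (via SW6)
SW35: 15.5  (via SW20)
SW38: 17.2  (via SW6)
SW15: 17.3  (via SW6)
SW30: 17.6  (via SW6)
Shortest route: SW37 → SW33 → SW6 → SW30 = 17.6 ms.

17.6 ms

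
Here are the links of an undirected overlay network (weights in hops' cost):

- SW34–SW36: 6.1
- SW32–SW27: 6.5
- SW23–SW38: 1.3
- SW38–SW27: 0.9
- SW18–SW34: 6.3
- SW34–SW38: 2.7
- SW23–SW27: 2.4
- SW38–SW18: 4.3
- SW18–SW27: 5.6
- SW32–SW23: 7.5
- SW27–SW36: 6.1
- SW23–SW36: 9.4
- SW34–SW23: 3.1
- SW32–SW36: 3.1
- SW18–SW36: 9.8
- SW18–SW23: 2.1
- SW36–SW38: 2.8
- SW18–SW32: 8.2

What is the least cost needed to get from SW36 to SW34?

5.5 hops' cost

Running Dijkstra from SW36:
SW36: 0
SW38: 2.8  (via SW36)
SW32: 3.1  (via SW36)
SW27: 3.7  (via SW38)
SW23: 4.1  (via SW38)
SW34: 5.5  (via SW38)
Shortest route: SW36 → SW38 → SW34 = 5.5 hops' cost.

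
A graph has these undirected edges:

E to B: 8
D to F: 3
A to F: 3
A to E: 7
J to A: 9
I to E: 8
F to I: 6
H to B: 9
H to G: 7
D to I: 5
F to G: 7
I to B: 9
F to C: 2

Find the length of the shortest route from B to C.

Shortest distances from B:
B: 0
E: 8  (via B)
H: 9  (via B)
I: 9  (via B)
D: 14  (via I)
A: 15  (via E)
F: 15  (via I)
G: 16  (via H)
C: 17  (via F)
Shortest route: B–I–F–C = 17.

17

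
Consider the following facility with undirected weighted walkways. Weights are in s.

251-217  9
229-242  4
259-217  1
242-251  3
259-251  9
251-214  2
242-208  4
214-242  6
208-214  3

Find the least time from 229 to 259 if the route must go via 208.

22 s

Best 229 to 208: 229–242–208 costing 8
Shortest 208→259: 208–214–251–259 = 14
Total via 208: 8 + 14 = 22 s.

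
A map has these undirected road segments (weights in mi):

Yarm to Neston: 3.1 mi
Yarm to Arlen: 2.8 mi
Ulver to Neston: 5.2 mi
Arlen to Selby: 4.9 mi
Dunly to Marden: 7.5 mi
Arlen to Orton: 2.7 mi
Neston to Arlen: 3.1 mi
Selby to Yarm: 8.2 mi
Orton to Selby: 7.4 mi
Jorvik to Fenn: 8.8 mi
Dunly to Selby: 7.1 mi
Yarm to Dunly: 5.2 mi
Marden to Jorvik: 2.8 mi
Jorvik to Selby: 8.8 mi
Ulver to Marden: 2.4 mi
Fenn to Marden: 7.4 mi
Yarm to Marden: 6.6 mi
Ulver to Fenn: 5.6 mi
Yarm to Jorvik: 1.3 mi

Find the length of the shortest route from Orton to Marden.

Shortest distances from Orton:
Orton: 0
Arlen: 2.7  (via Orton)
Yarm: 5.5  (via Arlen)
Neston: 5.8  (via Arlen)
Jorvik: 6.8  (via Yarm)
Selby: 7.4  (via Orton)
Marden: 9.6  (via Jorvik)
Shortest route: Orton → Arlen → Yarm → Jorvik → Marden = 9.6 mi.

9.6 mi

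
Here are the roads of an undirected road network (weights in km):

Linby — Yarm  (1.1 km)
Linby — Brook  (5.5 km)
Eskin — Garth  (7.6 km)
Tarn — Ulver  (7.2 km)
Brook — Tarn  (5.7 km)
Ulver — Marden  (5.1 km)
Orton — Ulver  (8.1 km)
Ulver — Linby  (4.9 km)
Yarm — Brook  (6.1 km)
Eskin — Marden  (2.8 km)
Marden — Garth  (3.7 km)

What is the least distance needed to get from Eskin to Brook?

Shortest distances from Eskin:
Eskin: 0
Marden: 2.8  (via Eskin)
Garth: 6.5  (via Marden)
Ulver: 7.9  (via Marden)
Linby: 12.8  (via Ulver)
Yarm: 13.9  (via Linby)
Tarn: 15.1  (via Ulver)
Orton: 16  (via Ulver)
Brook: 18.3  (via Linby)
Shortest route: Eskin–Marden–Ulver–Linby–Brook = 18.3 km.

18.3 km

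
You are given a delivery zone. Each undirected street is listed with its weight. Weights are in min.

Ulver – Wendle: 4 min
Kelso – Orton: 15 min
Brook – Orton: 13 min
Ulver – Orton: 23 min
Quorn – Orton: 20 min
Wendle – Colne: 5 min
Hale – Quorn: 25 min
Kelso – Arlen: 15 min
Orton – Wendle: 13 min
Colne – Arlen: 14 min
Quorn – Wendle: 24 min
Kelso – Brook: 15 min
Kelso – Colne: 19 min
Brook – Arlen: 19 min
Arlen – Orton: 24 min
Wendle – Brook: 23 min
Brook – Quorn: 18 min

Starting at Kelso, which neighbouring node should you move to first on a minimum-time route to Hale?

Candidate routes:
Kelso–Brook–Quorn–Hale: 15+18+25 = 58
Kelso–Orton–Quorn–Hale: 15+20+25 = 60
The minimum is 58 min via Kelso–Brook–Quorn–Hale.
So from Kelso the first move is to Brook.

Brook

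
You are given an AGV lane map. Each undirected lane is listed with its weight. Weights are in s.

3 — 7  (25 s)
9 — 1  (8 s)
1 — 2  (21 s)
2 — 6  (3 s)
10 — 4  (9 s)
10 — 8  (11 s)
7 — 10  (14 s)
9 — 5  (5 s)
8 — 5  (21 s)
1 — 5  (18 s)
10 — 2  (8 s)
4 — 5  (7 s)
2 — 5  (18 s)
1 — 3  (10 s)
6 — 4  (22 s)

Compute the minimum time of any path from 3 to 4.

Compare a few routes:
3–1–5–4: 10+18+7 = 35
3–1–9–5–4: 10+8+5+7 = 30
The minimum is 30 s via 3–1–9–5–4.

30 s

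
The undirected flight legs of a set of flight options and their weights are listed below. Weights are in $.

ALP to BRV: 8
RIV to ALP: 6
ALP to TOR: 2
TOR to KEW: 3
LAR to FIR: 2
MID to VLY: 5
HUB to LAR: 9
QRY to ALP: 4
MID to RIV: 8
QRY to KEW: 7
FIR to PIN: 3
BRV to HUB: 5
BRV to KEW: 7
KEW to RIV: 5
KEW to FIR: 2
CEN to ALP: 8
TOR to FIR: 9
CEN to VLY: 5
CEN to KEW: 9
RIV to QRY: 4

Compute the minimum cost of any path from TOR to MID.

Settle nodes by increasing distance from TOR:
TOR: 0
ALP: 2  (via TOR)
KEW: 3  (via TOR)
FIR: 5  (via KEW)
QRY: 6  (via ALP)
LAR: 7  (via FIR)
PIN: 8  (via FIR)
RIV: 8  (via ALP)
CEN: 10  (via ALP)
BRV: 10  (via ALP)
VLY: 15  (via CEN)
HUB: 15  (via BRV)
MID: 16  (via RIV)
Shortest route: TOR → ALP → RIV → MID = $16.

$16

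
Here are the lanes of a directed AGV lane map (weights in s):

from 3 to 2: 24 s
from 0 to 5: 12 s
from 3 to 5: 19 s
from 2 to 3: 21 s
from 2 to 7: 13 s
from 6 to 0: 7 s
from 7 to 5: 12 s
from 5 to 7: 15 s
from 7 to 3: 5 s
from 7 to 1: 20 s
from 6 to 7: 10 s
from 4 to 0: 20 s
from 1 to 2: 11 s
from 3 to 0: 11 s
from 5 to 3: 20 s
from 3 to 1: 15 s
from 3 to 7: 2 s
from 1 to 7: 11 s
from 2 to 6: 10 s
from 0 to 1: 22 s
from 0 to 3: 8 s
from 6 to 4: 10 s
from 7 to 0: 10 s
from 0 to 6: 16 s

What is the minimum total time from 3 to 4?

Enumerating some paths:
3 - 7 - 0 - 6 - 4: 2+10+16+10 = 38
3 - 0 - 6 - 4: 11+16+10 = 37
3 - 1 - 2 - 6 - 4: 15+11+10+10 = 46
3 - 2 - 6 - 4: 24+10+10 = 44
Cheapest is 3 - 0 - 6 - 4 at 37 s.

37 s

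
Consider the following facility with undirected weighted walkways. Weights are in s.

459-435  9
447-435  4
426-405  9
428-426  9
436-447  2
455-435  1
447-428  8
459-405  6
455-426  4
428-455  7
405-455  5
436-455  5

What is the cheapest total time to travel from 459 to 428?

Compare a few routes:
459 - 405 - 455 - 428: 6+5+7 = 18
459 - 435 - 455 - 428: 9+1+7 = 17
The minimum is 17 s via 459 - 435 - 455 - 428.

17 s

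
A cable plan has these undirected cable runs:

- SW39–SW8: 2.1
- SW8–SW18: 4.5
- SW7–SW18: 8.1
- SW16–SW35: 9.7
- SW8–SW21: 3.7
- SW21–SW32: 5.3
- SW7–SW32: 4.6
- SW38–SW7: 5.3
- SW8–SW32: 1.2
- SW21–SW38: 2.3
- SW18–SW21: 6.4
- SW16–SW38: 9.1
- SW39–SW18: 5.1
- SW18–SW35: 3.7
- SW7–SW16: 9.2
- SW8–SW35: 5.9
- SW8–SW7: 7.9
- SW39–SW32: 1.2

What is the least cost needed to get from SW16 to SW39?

15

Enumerating some paths:
SW16 - SW7 - SW32 - SW39: 9.2+4.6+1.2 = 15
SW16 - SW38 - SW21 - SW8 - SW39: 9.1+2.3+3.7+2.1 = 17.2
SW16 - SW38 - SW21 - SW8 - SW32 - SW39: 9.1+2.3+3.7+1.2+1.2 = 17.5
SW16 - SW7 - SW32 - SW8 - SW39: 9.2+4.6+1.2+2.1 = 17.1
Cheapest is SW16 - SW7 - SW32 - SW39 at 15.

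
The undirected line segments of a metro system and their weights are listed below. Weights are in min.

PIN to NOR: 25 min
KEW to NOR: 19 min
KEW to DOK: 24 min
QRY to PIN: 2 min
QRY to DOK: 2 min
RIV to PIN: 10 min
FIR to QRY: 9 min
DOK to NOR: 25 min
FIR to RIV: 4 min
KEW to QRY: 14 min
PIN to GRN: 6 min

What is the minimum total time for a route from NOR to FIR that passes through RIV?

39 min

Best NOR to RIV: NOR–PIN–RIV costing 35
Shortest RIV→FIR: RIV–FIR = 4
Total via RIV: 35 + 4 = 39 min.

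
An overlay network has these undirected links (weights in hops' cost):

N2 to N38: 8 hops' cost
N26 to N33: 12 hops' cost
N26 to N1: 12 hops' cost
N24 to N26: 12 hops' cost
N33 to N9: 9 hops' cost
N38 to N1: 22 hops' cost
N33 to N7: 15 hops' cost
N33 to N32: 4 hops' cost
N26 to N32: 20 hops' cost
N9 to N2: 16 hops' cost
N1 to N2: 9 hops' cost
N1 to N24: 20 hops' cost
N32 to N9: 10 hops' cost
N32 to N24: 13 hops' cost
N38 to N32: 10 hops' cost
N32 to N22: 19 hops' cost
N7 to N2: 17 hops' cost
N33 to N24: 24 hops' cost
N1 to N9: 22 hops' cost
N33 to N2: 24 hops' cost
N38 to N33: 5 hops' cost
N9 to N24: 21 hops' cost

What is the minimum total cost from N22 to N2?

Running Dijkstra from N22:
N22: 0
N32: 19  (via N22)
N33: 23  (via N32)
N38: 28  (via N33)
N9: 29  (via N32)
N24: 32  (via N32)
N26: 35  (via N33)
N2: 36  (via N38)
Shortest route: N22 → N32 → N33 → N38 → N2 = 36 hops' cost.

36 hops' cost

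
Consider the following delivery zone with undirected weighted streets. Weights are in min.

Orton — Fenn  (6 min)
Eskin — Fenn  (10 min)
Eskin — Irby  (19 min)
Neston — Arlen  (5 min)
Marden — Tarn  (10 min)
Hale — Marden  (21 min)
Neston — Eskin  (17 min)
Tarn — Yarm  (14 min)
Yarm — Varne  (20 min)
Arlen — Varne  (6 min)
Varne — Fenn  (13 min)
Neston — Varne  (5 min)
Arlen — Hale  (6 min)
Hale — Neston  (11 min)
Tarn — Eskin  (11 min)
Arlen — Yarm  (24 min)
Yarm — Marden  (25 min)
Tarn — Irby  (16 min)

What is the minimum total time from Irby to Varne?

41 min

Compare a few routes:
Irby - Eskin - Neston - Varne: 19+17+5 = 41
Irby - Eskin - Fenn - Varne: 19+10+13 = 42
Irby - Eskin - Neston - Arlen - Varne: 19+17+5+6 = 47
The minimum is 41 min via Irby - Eskin - Neston - Varne.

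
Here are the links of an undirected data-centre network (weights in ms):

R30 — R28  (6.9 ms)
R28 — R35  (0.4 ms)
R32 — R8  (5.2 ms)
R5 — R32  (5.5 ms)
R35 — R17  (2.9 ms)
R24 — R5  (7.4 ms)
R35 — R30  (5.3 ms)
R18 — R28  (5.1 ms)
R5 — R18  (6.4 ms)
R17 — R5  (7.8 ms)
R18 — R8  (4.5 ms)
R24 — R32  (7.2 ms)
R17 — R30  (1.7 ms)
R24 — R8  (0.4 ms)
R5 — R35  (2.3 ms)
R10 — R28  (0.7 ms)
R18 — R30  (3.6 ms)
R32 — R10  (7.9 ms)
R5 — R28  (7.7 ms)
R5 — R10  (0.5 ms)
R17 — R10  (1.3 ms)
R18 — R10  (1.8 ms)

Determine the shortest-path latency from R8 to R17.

7.6 ms

Shortest distances from R8:
R8: 0
R24: 0.4  (via R8)
R18: 4.5  (via R8)
R32: 5.2  (via R8)
R10: 6.3  (via R18)
R5: 6.8  (via R10)
R28: 7  (via R10)
R35: 7.4  (via R28)
R17: 7.6  (via R10)
Shortest route: R8–R18–R10–R17 = 7.6 ms.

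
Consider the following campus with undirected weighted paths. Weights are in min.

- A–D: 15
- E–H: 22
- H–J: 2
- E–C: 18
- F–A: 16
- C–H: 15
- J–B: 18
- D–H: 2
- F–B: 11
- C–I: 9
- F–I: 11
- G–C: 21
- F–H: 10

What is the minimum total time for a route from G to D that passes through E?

Best G to E: G → C → E costing 39
Shortest E→D: E → H → D = 24
Total via E: 39 + 24 = 63 min.

63 min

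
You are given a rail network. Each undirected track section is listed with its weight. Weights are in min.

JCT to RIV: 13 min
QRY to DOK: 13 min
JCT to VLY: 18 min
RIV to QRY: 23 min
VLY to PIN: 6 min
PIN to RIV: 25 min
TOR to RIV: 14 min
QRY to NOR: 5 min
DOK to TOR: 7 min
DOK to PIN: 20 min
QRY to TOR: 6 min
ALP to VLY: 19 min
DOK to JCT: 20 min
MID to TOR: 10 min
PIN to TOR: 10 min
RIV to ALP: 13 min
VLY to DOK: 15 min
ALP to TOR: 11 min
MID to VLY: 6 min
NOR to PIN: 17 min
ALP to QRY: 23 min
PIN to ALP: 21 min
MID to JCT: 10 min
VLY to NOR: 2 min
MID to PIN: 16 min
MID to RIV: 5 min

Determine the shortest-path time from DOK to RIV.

21 min

Compare a few routes:
DOK–TOR–MID–RIV: 7+10+5 = 22
DOK–VLY–MID–RIV: 15+6+5 = 26
DOK–TOR–ALP–RIV: 7+11+13 = 31
DOK–TOR–RIV: 7+14 = 21
Cheapest is DOK–TOR–RIV at 21 min.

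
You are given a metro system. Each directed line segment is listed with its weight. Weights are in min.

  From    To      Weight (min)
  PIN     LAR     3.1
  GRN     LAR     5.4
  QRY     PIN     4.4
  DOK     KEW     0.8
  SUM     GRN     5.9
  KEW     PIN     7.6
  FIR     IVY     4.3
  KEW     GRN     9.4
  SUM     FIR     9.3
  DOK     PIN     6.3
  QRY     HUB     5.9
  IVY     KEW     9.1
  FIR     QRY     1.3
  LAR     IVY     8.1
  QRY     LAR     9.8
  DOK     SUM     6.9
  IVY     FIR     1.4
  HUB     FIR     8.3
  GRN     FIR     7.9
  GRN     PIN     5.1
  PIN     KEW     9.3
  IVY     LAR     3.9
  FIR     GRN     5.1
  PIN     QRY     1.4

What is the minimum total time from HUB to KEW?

21.7 min

Running Dijkstra from HUB:
HUB: 0
FIR: 8.3  (via HUB)
QRY: 9.6  (via FIR)
IVY: 12.6  (via FIR)
GRN: 13.4  (via FIR)
PIN: 14  (via QRY)
LAR: 16.5  (via IVY)
KEW: 21.7  (via IVY)
Shortest route: HUB → FIR → IVY → KEW = 21.7 min.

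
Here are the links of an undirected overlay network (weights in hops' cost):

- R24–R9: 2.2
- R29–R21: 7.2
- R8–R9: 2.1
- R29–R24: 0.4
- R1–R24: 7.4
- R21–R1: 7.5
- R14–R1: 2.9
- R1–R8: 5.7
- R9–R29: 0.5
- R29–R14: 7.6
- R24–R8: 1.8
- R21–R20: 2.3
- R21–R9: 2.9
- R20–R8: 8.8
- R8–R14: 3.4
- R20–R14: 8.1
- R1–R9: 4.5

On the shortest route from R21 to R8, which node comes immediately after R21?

Compare a few routes:
R21 - R9 - R24 - R8: 2.9+2.2+1.8 = 6.9
R21 - R29 - R24 - R8: 7.2+0.4+1.8 = 9.4
R21 - R9 - R8: 2.9+2.1 = 5
R21 - R9 - R29 - R24 - R8: 2.9+0.5+0.4+1.8 = 5.6
The minimum is 5 hops' cost via R21 - R9 - R8.
So from R21 the first move is to R9.

R9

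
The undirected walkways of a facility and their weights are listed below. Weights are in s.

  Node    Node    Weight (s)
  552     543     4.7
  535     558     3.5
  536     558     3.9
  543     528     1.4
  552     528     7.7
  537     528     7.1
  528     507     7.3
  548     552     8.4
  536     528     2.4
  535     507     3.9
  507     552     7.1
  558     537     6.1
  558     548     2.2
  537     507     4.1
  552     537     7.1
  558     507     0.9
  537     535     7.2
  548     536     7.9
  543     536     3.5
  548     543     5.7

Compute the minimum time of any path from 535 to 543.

Enumerating some paths:
535 - 558 - 536 - 543: 3.5+3.9+3.5 = 10.9
535 - 558 - 536 - 528 - 543: 3.5+3.9+2.4+1.4 = 11.2
The minimum is 10.9 s via 535 - 558 - 536 - 543.

10.9 s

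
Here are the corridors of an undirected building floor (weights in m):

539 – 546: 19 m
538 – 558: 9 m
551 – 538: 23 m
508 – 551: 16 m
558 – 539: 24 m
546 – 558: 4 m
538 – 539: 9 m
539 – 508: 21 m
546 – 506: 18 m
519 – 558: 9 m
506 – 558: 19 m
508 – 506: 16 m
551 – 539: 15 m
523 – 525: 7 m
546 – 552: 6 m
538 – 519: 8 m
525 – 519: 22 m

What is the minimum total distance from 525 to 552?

Running Dijkstra from 525:
525: 0
523: 7  (via 525)
519: 22  (via 525)
538: 30  (via 519)
558: 31  (via 519)
546: 35  (via 558)
539: 39  (via 538)
552: 41  (via 546)
Shortest route: 525 → 519 → 558 → 546 → 552 = 41 m.

41 m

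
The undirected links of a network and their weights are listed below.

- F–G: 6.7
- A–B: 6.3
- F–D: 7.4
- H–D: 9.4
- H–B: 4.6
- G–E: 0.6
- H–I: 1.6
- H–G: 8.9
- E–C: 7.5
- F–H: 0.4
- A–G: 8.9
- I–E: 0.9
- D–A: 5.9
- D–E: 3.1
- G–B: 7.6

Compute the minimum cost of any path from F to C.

10.4

Running Dijkstra from F:
F: 0
H: 0.4  (via F)
I: 2  (via H)
E: 2.9  (via I)
G: 3.5  (via E)
B: 5  (via H)
D: 6  (via E)
C: 10.4  (via E)
Shortest route: F–H–I–E–C = 10.4.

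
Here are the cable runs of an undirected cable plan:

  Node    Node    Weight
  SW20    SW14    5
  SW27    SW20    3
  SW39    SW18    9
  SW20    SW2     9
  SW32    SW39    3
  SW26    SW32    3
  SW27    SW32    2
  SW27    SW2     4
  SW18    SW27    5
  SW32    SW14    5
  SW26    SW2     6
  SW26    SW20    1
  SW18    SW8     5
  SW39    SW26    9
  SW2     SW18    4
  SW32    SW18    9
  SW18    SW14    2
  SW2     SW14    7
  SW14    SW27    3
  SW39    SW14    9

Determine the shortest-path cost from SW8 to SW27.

10

Settle nodes by increasing distance from SW8:
SW8: 0
SW18: 5  (via SW8)
SW14: 7  (via SW18)
SW2: 9  (via SW18)
SW27: 10  (via SW18)
Shortest route: SW8–SW18–SW27 = 10.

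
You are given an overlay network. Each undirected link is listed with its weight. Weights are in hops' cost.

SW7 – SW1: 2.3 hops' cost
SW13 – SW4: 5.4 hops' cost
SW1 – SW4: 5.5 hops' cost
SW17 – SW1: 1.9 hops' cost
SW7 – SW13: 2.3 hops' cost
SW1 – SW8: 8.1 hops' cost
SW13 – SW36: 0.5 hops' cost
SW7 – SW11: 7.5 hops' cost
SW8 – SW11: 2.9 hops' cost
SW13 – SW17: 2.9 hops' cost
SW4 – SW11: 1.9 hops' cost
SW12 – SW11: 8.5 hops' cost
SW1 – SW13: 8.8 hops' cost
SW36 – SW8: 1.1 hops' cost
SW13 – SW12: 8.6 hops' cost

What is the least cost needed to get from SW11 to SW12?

Settle nodes by increasing distance from SW11:
SW11: 0
SW4: 1.9  (via SW11)
SW8: 2.9  (via SW11)
SW36: 4  (via SW8)
SW13: 4.5  (via SW36)
SW7: 6.8  (via SW13)
SW1: 7.4  (via SW4)
SW17: 7.4  (via SW13)
SW12: 8.5  (via SW11)
Shortest route: SW11 → SW12 = 8.5 hops' cost.

8.5 hops' cost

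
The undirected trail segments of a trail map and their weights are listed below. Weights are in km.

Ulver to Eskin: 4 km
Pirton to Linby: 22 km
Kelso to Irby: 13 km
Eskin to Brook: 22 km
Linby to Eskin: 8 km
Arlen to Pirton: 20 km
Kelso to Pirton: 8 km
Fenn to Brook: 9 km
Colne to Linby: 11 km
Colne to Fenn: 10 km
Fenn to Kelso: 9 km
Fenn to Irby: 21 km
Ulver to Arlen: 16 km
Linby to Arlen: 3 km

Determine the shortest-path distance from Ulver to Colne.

23 km

Running Dijkstra from Ulver:
Ulver: 0
Eskin: 4  (via Ulver)
Linby: 12  (via Eskin)
Arlen: 15  (via Linby)
Colne: 23  (via Linby)
Shortest route: Ulver → Eskin → Linby → Colne = 23 km.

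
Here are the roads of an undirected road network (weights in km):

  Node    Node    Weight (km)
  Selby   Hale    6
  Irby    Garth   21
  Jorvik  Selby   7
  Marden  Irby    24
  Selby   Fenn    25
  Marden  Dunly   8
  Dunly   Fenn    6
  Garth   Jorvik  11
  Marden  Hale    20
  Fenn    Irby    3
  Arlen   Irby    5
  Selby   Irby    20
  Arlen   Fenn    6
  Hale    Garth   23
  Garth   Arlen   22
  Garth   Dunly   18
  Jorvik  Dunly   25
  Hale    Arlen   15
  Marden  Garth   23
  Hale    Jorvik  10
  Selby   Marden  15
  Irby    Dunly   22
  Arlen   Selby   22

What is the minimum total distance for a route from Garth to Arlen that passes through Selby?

39 km

Best Garth to Selby: Garth → Jorvik → Selby costing 18
Best Selby to Arlen: Selby → Hale → Arlen costing 21
Total via Selby: 18 + 21 = 39 km.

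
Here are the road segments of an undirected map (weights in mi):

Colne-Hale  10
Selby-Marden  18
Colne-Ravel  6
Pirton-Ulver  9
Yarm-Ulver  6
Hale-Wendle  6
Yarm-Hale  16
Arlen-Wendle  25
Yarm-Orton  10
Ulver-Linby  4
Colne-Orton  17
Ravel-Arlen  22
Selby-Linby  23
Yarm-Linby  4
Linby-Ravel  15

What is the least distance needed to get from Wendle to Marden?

67 mi

Candidate routes:
Wendle - Hale - Yarm - Ulver - Linby - Selby - Marden: 6+16+6+4+23+18 = 73
Wendle - Hale - Colne - Ravel - Linby - Selby - Marden: 6+10+6+15+23+18 = 78
Wendle - Hale - Colne - Orton - Yarm - Linby - Selby - Marden: 6+10+17+10+4+23+18 = 88
Wendle - Hale - Yarm - Linby - Selby - Marden: 6+16+4+23+18 = 67
Cheapest is Wendle - Hale - Yarm - Linby - Selby - Marden at 67 mi.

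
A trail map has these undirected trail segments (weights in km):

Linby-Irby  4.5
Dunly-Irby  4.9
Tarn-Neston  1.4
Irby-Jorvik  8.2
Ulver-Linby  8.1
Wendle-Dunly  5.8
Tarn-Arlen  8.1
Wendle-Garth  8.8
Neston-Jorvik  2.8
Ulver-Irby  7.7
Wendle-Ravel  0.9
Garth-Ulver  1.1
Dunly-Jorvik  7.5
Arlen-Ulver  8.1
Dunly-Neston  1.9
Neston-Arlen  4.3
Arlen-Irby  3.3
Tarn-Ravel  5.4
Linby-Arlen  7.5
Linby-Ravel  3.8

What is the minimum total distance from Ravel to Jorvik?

Compare a few routes:
Ravel–Wendle–Dunly–Neston–Jorvik: 0.9+5.8+1.9+2.8 = 11.4
Ravel–Tarn–Neston–Jorvik: 5.4+1.4+2.8 = 9.6
Cheapest is Ravel–Tarn–Neston–Jorvik at 9.6 km.

9.6 km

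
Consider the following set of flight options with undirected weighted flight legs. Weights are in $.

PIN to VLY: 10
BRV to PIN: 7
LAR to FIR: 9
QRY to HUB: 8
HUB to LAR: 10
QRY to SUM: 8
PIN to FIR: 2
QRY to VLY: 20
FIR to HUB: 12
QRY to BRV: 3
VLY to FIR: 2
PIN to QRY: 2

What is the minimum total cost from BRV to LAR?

$16

Settle nodes by increasing distance from BRV:
BRV: 0
QRY: 3  (via BRV)
PIN: 5  (via QRY)
FIR: 7  (via PIN)
VLY: 9  (via FIR)
SUM: 11  (via QRY)
HUB: 11  (via QRY)
LAR: 16  (via FIR)
Shortest route: BRV → QRY → PIN → FIR → LAR = $16.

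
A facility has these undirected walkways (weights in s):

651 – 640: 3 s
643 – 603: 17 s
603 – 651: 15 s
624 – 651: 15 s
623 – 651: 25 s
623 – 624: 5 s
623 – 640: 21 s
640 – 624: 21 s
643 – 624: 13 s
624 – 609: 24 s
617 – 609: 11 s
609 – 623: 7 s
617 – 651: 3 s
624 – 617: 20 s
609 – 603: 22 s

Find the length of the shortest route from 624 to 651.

15 s

Candidate routes:
624 - 651: 15 = 15
624 - 640 - 651: 21+3 = 24
624 - 623 - 609 - 617 - 651: 5+7+11+3 = 26
624 - 617 - 651: 20+3 = 23
Cheapest is 624 - 651 at 15 s.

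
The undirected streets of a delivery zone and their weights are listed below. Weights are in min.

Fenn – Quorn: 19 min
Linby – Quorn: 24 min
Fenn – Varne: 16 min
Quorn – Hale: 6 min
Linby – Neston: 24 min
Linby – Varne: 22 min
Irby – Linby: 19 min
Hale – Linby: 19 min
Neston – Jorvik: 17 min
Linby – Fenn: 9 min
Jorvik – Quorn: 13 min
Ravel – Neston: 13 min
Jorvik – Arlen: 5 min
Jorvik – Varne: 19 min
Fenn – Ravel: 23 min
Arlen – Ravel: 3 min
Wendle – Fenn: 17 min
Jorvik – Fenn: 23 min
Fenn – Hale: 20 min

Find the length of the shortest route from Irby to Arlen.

Running Dijkstra from Irby:
Irby: 0
Linby: 19  (via Irby)
Fenn: 28  (via Linby)
Hale: 38  (via Linby)
Varne: 41  (via Linby)
Quorn: 43  (via Linby)
Neston: 43  (via Linby)
Wendle: 45  (via Fenn)
Jorvik: 51  (via Fenn)
Ravel: 51  (via Fenn)
Arlen: 54  (via Ravel)
Shortest route: Irby–Linby–Fenn–Ravel–Arlen = 54 min.

54 min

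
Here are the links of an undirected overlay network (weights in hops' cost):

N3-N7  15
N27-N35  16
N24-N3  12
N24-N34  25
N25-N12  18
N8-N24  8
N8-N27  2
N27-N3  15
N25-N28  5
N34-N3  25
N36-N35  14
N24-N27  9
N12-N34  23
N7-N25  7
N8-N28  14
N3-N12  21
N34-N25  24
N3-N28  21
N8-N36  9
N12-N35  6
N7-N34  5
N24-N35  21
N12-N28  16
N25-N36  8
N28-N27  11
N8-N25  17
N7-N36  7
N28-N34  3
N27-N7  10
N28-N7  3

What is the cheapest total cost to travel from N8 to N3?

17 hops' cost

Compare a few routes:
N8 - N27 - N7 - N3: 2+10+15 = 27
N8 - N27 - N3: 2+15 = 17
N8 - N24 - N3: 8+12 = 20
N8 - N27 - N24 - N3: 2+9+12 = 23
The minimum is 17 hops' cost via N8 - N27 - N3.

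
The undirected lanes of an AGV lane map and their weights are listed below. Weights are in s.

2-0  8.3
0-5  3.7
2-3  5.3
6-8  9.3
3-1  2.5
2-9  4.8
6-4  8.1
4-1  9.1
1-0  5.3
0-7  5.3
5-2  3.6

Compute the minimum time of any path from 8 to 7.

37.1 s

Settle nodes by increasing distance from 8:
8: 0
6: 9.3  (via 8)
4: 17.4  (via 6)
1: 26.5  (via 4)
3: 29  (via 1)
0: 31.8  (via 1)
2: 34.3  (via 3)
5: 35.5  (via 0)
7: 37.1  (via 0)
Shortest route: 8–6–4–1–0–7 = 37.1 s.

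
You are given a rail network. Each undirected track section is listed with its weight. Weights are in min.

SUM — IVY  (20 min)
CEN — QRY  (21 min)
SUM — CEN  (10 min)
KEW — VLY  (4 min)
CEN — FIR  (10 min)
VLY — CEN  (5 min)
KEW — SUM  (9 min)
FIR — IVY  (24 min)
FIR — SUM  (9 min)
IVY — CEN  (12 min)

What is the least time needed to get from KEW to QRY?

Enumerating some paths:
KEW–SUM–FIR–CEN–QRY: 9+9+10+21 = 49
KEW–VLY–CEN–QRY: 4+5+21 = 30
KEW–SUM–IVY–CEN–QRY: 9+20+12+21 = 62
KEW–SUM–CEN–QRY: 9+10+21 = 40
The minimum is 30 min via KEW–VLY–CEN–QRY.

30 min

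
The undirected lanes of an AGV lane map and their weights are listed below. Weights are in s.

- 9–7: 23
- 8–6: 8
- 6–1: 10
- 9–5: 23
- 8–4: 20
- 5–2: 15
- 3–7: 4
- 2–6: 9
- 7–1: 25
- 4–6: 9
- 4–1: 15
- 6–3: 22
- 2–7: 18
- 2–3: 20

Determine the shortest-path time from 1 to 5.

34 s

Running Dijkstra from 1:
1: 0
6: 10  (via 1)
4: 15  (via 1)
8: 18  (via 6)
2: 19  (via 6)
7: 25  (via 1)
3: 29  (via 7)
5: 34  (via 2)
Shortest route: 1–6–2–5 = 34 s.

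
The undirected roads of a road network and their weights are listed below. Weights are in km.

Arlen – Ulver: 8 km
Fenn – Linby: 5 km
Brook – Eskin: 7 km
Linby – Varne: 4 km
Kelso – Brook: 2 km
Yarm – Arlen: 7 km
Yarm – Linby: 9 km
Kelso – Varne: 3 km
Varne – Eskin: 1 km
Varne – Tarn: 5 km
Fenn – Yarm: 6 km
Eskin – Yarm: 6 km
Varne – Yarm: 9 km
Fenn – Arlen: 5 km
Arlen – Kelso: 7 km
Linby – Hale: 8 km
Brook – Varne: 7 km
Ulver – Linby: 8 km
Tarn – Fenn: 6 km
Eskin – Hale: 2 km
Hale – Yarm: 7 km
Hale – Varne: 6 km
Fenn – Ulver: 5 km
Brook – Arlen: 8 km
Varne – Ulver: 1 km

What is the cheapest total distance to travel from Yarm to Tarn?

12 km

Compare a few routes:
Yarm - Fenn - Ulver - Varne - Tarn: 6+5+1+5 = 17
Yarm - Fenn - Tarn: 6+6 = 12
Yarm - Varne - Tarn: 9+5 = 14
Yarm - Hale - Eskin - Varne - Tarn: 7+2+1+5 = 15
Cheapest is Yarm - Fenn - Tarn at 12 km.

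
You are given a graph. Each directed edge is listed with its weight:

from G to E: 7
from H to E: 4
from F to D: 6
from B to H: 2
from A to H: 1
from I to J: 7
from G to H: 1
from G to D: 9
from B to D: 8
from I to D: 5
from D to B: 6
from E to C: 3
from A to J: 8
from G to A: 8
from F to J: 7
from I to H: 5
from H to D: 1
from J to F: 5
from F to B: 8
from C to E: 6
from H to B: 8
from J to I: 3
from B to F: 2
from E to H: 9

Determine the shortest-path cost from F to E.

14

Compare a few routes:
F - J - I - H - E: 7+3+5+4 = 19
F - D - B - H - E: 6+6+2+4 = 18
F - B - H - E: 8+2+4 = 14
Cheapest is F - B - H - E at 14.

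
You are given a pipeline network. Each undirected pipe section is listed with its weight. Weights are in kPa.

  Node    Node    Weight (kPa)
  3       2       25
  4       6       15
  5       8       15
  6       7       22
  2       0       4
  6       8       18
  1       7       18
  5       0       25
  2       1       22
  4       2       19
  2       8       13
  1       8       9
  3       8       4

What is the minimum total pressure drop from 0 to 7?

44 kPa

Shortest distances from 0:
0: 0
2: 4  (via 0)
8: 17  (via 2)
3: 21  (via 8)
4: 23  (via 2)
5: 25  (via 0)
1: 26  (via 2)
6: 35  (via 8)
7: 44  (via 1)
Shortest route: 0–2–1–7 = 44 kPa.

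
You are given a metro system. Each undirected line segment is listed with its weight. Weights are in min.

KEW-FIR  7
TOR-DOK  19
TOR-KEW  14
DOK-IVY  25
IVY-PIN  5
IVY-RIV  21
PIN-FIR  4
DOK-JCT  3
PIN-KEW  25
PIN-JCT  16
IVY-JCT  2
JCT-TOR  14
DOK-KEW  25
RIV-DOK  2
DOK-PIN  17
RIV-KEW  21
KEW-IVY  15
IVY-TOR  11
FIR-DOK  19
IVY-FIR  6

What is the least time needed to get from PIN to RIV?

12 min

Enumerating some paths:
PIN–FIR–IVY–JCT–DOK–RIV: 4+6+2+3+2 = 17
PIN–IVY–JCT–DOK–RIV: 5+2+3+2 = 12
PIN–DOK–RIV: 17+2 = 19
Cheapest is PIN–IVY–JCT–DOK–RIV at 12 min.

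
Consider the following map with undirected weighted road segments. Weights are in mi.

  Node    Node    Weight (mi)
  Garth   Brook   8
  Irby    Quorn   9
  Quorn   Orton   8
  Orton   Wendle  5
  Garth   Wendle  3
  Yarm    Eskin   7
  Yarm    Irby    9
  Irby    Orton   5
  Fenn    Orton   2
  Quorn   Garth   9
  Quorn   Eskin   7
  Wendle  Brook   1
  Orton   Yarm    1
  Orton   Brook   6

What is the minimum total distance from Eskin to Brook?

14 mi

Settle nodes by increasing distance from Eskin:
Eskin: 0
Quorn: 7  (via Eskin)
Yarm: 7  (via Eskin)
Orton: 8  (via Yarm)
Fenn: 10  (via Orton)
Irby: 13  (via Orton)
Wendle: 13  (via Orton)
Brook: 14  (via Orton)
Shortest route: Eskin → Yarm → Orton → Brook = 14 mi.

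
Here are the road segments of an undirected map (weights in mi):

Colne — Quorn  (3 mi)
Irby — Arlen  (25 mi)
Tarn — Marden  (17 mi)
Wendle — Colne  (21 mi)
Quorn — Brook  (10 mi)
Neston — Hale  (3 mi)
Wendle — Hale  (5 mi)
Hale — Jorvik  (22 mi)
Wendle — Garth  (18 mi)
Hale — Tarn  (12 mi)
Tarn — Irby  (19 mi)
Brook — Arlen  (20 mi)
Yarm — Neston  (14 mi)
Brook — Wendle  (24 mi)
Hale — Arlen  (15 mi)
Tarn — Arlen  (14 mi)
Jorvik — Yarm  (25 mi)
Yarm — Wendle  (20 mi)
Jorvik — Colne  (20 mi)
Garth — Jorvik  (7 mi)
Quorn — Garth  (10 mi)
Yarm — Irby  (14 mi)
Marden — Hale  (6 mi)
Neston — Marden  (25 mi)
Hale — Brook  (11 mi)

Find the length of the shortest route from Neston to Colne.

Shortest distances from Neston:
Neston: 0
Hale: 3  (via Neston)
Wendle: 8  (via Hale)
Marden: 9  (via Hale)
Brook: 14  (via Hale)
Yarm: 14  (via Neston)
Tarn: 15  (via Hale)
Arlen: 18  (via Hale)
Quorn: 24  (via Brook)
Jorvik: 25  (via Hale)
Garth: 26  (via Wendle)
Colne: 27  (via Quorn)
Shortest route: Neston–Hale–Brook–Quorn–Colne = 27 mi.

27 mi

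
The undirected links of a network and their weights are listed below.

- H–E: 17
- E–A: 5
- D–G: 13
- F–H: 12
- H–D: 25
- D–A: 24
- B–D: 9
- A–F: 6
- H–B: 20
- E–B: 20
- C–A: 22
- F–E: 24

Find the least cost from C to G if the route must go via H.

Shortest C→H: C–A–F–H = 40
Best H to G: H–D–G costing 38
Total via H: 40 + 38 = 78.

78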